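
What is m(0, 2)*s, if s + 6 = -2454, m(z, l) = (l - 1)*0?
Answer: 0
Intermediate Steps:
m(z, l) = 0 (m(z, l) = (-1 + l)*0 = 0)
s = -2460 (s = -6 - 2454 = -2460)
m(0, 2)*s = 0*(-2460) = 0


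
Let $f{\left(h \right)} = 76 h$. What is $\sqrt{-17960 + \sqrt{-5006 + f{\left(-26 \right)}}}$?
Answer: $\sqrt{-17960 + i \sqrt{6982}} \approx 0.3118 + 134.02 i$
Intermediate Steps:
$\sqrt{-17960 + \sqrt{-5006 + f{\left(-26 \right)}}} = \sqrt{-17960 + \sqrt{-5006 + 76 \left(-26\right)}} = \sqrt{-17960 + \sqrt{-5006 - 1976}} = \sqrt{-17960 + \sqrt{-6982}} = \sqrt{-17960 + i \sqrt{6982}}$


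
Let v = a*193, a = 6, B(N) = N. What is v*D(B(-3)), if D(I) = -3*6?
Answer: -20844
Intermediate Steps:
D(I) = -18
v = 1158 (v = 6*193 = 1158)
v*D(B(-3)) = 1158*(-18) = -20844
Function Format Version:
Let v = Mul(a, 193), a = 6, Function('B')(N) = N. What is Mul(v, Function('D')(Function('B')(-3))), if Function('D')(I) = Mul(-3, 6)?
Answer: -20844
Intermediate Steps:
Function('D')(I) = -18
v = 1158 (v = Mul(6, 193) = 1158)
Mul(v, Function('D')(Function('B')(-3))) = Mul(1158, -18) = -20844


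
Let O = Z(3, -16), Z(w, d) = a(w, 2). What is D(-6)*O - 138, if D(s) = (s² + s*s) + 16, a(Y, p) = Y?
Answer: 126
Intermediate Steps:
Z(w, d) = w
D(s) = 16 + 2*s² (D(s) = (s² + s²) + 16 = 2*s² + 16 = 16 + 2*s²)
O = 3
D(-6)*O - 138 = (16 + 2*(-6)²)*3 - 138 = (16 + 2*36)*3 - 138 = (16 + 72)*3 - 138 = 88*3 - 138 = 264 - 138 = 126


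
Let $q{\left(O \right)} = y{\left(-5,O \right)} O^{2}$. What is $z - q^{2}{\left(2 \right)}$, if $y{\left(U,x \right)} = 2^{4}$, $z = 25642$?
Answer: $21546$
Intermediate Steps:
$y{\left(U,x \right)} = 16$
$q{\left(O \right)} = 16 O^{2}$
$z - q^{2}{\left(2 \right)} = 25642 - \left(16 \cdot 2^{2}\right)^{2} = 25642 - \left(16 \cdot 4\right)^{2} = 25642 - 64^{2} = 25642 - 4096 = 21546$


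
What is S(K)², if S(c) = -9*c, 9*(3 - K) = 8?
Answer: 361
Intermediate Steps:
K = 19/9 (K = 3 - ⅑*8 = 3 - 8/9 = 19/9 ≈ 2.1111)
S(K)² = (-9*19/9)² = (-19)² = 361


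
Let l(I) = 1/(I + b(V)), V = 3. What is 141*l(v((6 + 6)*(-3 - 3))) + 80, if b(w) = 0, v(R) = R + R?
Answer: 3793/48 ≈ 79.021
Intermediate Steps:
v(R) = 2*R
l(I) = 1/I (l(I) = 1/(I + 0) = 1/I)
141*l(v((6 + 6)*(-3 - 3))) + 80 = 141/((2*((6 + 6)*(-3 - 3)))) + 80 = 141/((2*(12*(-6)))) + 80 = 141/((2*(-72))) + 80 = 141/(-144) + 80 = 141*(-1/144) + 80 = -47/48 + 80 = 3793/48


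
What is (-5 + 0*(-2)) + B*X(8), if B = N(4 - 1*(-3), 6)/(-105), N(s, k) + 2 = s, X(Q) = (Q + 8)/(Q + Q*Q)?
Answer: -947/189 ≈ -5.0106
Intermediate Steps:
X(Q) = (8 + Q)/(Q + Q²)
N(s, k) = -2 + s
B = -1/21 (B = (-2 + (4 - 1*(-3)))/(-105) = (-2 + (4 + 3))*(-1/105) = (-2 + 7)*(-1/105) = 5*(-1/105) = -1/21 ≈ -0.047619)
(-5 + 0*(-2)) + B*X(8) = (-5 + 0*(-2)) - (8 + 8)/(21*8*(1 + 8)) = (-5 + 0) - 16/(168*9) = -5 - 16/(168*9) = -5 - 1/21*2/9 = -5 - 2/189 = -947/189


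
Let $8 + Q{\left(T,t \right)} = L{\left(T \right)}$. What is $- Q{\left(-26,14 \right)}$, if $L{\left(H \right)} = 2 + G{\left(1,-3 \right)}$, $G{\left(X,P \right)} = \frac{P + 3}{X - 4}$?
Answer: $6$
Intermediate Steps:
$G{\left(X,P \right)} = \frac{3 + P}{-4 + X}$
$L{\left(H \right)} = 2$ ($L{\left(H \right)} = 2 + \frac{3 - 3}{-4 + 1} = 2 + \frac{1}{-3} \cdot 0 = 2 - 0 = 2 + 0 = 2$)
$Q{\left(T,t \right)} = -6$ ($Q{\left(T,t \right)} = -8 + 2 = -6$)
$- Q{\left(-26,14 \right)} = \left(-1\right) \left(-6\right) = 6$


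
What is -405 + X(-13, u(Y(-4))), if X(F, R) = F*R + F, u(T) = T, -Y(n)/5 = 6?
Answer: -28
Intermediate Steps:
Y(n) = -30 (Y(n) = -5*6 = -30)
X(F, R) = F + F*R
-405 + X(-13, u(Y(-4))) = -405 - 13*(1 - 30) = -405 - 13*(-29) = -405 + 377 = -28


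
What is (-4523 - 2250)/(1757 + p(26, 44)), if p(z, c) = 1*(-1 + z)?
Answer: -6773/1782 ≈ -3.8008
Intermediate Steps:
p(z, c) = -1 + z
(-4523 - 2250)/(1757 + p(26, 44)) = (-4523 - 2250)/(1757 + (-1 + 26)) = -6773/(1757 + 25) = -6773/1782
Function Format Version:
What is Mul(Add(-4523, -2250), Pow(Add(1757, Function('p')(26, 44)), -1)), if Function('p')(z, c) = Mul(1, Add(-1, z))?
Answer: Rational(-6773, 1782) ≈ -3.8008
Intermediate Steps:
Function('p')(z, c) = Add(-1, z)
Mul(Add(-4523, -2250), Pow(Add(1757, Function('p')(26, 44)), -1)) = Mul(Add(-4523, -2250), Pow(Add(1757, Add(-1, 26)), -1)) = Mul(-6773, Pow(Add(1757, 25), -1)) = Mul(-6773, Pow(1782, -1)) = Mul(-6773, Rational(1, 1782)) = Rational(-6773, 1782)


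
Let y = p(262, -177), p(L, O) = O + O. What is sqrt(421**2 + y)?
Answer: sqrt(176887) ≈ 420.58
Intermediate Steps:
p(L, O) = 2*O
y = -354 (y = 2*(-177) = -354)
sqrt(421**2 + y) = sqrt(421**2 - 354) = sqrt(177241 - 354) = sqrt(176887)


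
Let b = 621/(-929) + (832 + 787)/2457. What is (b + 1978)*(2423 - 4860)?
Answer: -11002733530456/2282553 ≈ -4.8204e+6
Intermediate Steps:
b = -21746/2282553 (b = 621*(-1/929) + 1619*(1/2457) = -621/929 + 1619/2457 = -21746/2282553 ≈ -0.0095271)
(b + 1978)*(2423 - 4860) = (-21746/2282553 + 1978)*(2423 - 4860) = (4514868088/2282553)*(-2437) = -11002733530456/2282553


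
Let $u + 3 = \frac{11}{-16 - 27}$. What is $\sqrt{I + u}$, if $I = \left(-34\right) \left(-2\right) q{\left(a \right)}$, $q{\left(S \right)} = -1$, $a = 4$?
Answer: $\frac{2 i \sqrt{32938}}{43} \approx 8.4413 i$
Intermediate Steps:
$I = -68$ ($I = \left(-34\right) \left(-2\right) \left(-1\right) = 68 \left(-1\right) = -68$)
$u = - \frac{140}{43}$ ($u = -3 + \frac{11}{-16 - 27} = -3 + \frac{11}{-43} = -3 + 11 \left(- \frac{1}{43}\right) = -3 - \frac{11}{43} = - \frac{140}{43} \approx -3.2558$)
$\sqrt{I + u} = \sqrt{-68 - \frac{140}{43}} = \sqrt{- \frac{3064}{43}} = \frac{2 i \sqrt{32938}}{43}$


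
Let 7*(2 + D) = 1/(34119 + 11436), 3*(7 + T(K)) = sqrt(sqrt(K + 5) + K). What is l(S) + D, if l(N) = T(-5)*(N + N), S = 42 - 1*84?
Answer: 186866611/318885 - 28*I*sqrt(5) ≈ 586.0 - 62.61*I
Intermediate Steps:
S = -42 (S = 42 - 84 = -42)
T(K) = -7 + sqrt(K + sqrt(5 + K))/3 (T(K) = -7 + sqrt(sqrt(K + 5) + K)/3 = -7 + sqrt(sqrt(5 + K) + K)/3 = -7 + sqrt(K + sqrt(5 + K))/3)
D = -637769/318885 (D = -2 + 1/(7*(34119 + 11436)) = -2 + (1/7)/45555 = -2 + (1/7)*(1/45555) = -2 + 1/318885 = -637769/318885 ≈ -2.0000)
l(N) = 2*N*(-7 + I*sqrt(5)/3) (l(N) = (-7 + sqrt(-5 + sqrt(5 - 5))/3)*(N + N) = (-7 + sqrt(-5 + sqrt(0))/3)*(2*N) = (-7 + sqrt(-5 + 0)/3)*(2*N) = (-7 + sqrt(-5)/3)*(2*N) = (-7 + (I*sqrt(5))/3)*(2*N) = (-7 + I*sqrt(5)/3)*(2*N) = 2*N*(-7 + I*sqrt(5)/3))
l(S) + D = (2/3)*(-42)*(-21 + I*sqrt(5)) - 637769/318885 = (588 - 28*I*sqrt(5)) - 637769/318885 = 186866611/318885 - 28*I*sqrt(5)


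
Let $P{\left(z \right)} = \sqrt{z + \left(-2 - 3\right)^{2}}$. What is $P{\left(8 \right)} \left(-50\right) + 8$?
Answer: $8 - 50 \sqrt{33} \approx -279.23$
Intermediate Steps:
$P{\left(z \right)} = \sqrt{25 + z}$ ($P{\left(z \right)} = \sqrt{z + \left(-5\right)^{2}} = \sqrt{z + 25} = \sqrt{25 + z}$)
$P{\left(8 \right)} \left(-50\right) + 8 = \sqrt{25 + 8} \left(-50\right) + 8 = \sqrt{33} \left(-50\right) + 8 = - 50 \sqrt{33} + 8 = 8 - 50 \sqrt{33}$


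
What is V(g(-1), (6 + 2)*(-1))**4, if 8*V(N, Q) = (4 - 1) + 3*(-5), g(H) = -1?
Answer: 81/16 ≈ 5.0625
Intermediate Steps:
V(N, Q) = -3/2 (V(N, Q) = ((4 - 1) + 3*(-5))/8 = (3 - 15)/8 = (1/8)*(-12) = -3/2)
V(g(-1), (6 + 2)*(-1))**4 = (-3/2)**4 = 81/16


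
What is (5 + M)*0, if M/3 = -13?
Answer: 0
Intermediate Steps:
M = -39 (M = 3*(-13) = -39)
(5 + M)*0 = (5 - 39)*0 = -34*0 = 0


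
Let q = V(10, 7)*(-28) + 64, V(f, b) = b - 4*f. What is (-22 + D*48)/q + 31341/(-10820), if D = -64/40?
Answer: -32423/10820 ≈ -2.9966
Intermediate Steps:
D = -8/5 (D = -64*1/40 = -8/5 ≈ -1.6000)
q = 988 (q = (7 - 4*10)*(-28) + 64 = (7 - 40)*(-28) + 64 = -33*(-28) + 64 = 924 + 64 = 988)
(-22 + D*48)/q + 31341/(-10820) = (-22 - 8/5*48)/988 + 31341/(-10820) = (-22 - 384/5)*(1/988) + 31341*(-1/10820) = -494/5*1/988 - 31341/10820 = -⅒ - 31341/10820 = -32423/10820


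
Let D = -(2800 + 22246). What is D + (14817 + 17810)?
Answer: 7581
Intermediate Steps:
D = -25046 (D = -1*25046 = -25046)
D + (14817 + 17810) = -25046 + (14817 + 17810) = -25046 + 32627 = 7581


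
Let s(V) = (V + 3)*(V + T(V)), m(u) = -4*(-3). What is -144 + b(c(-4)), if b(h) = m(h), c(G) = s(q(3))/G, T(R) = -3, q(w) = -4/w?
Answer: -132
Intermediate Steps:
m(u) = 12
s(V) = (-3 + V)*(3 + V) (s(V) = (V + 3)*(V - 3) = (3 + V)*(-3 + V) = (-3 + V)*(3 + V))
c(G) = -65/(9*G) (c(G) = (-9 + (-4/3)²)/G = (-9 + 16/9)/G = -65/(9*G))
b(h) = 12
-144 + b(c(-4)) = -144 + 12 = -132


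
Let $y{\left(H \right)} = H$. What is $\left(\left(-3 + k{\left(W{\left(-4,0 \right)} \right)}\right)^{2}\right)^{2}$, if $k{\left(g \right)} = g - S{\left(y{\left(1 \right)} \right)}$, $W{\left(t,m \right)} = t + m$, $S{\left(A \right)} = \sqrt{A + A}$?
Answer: $\left(7 + \sqrt{2}\right)^{4} \approx 5012.5$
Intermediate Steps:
$S{\left(A \right)} = \sqrt{2} \sqrt{A}$ ($S{\left(A \right)} = \sqrt{2 A} = \sqrt{2} \sqrt{A}$)
$W{\left(t,m \right)} = m + t$
$k{\left(g \right)} = g - \sqrt{2}$ ($k{\left(g \right)} = g - \sqrt{2} \sqrt{1} = g - \sqrt{2} \cdot 1 = g - \sqrt{2}$)
$\left(\left(-3 + k{\left(W{\left(-4,0 \right)} \right)}\right)^{2}\right)^{2} = \left(\left(-3 + \left(\left(0 - 4\right) - \sqrt{2}\right)\right)^{2}\right)^{2} = \left(\left(-3 - \left(4 + \sqrt{2}\right)\right)^{2}\right)^{2} = \left(\left(-7 - \sqrt{2}\right)^{2}\right)^{2} = \left(-7 - \sqrt{2}\right)^{4}$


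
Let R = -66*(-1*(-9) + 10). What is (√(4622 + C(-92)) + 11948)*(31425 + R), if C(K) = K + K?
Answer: 360483108 + 30171*√4438 ≈ 3.6249e+8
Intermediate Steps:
C(K) = 2*K
R = -1254 (R = -66*(9 + 10) = -66*19 = -1254)
(√(4622 + C(-92)) + 11948)*(31425 + R) = (√(4622 + 2*(-92)) + 11948)*(31425 - 1254) = (√(4622 - 184) + 11948)*30171 = (√4438 + 11948)*30171 = (11948 + √4438)*30171 = 360483108 + 30171*√4438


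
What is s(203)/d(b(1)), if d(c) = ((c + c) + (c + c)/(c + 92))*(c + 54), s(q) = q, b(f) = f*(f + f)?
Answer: 1363/1520 ≈ 0.89671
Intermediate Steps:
b(f) = 2*f² (b(f) = f*(2*f) = 2*f²)
d(c) = (54 + c)*(2*c + 2*c/(92 + c)) (d(c) = (2*c + (2*c)/(92 + c))*(54 + c) = (2*c + 2*c/(92 + c))*(54 + c) = (54 + c)*(2*c + 2*c/(92 + c)))
s(203)/d(b(1)) = 203/((2*(2*1²)*(5022 + (2*1²)² + 147*(2*1²))/(92 + 2*1²))) = 203/((2*(2*1)*(5022 + (2*1)² + 147*(2*1))/(92 + 2*1))) = 203/((2*2*(5022 + 2² + 147*2)/(92 + 2))) = 203/((2*2*(5022 + 4 + 294)/94)) = 203/((2*2*(1/94)*5320)) = 203/(10640/47) = 203*(47/10640) = 1363/1520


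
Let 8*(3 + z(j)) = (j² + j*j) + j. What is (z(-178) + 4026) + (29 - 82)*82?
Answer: 30303/4 ≈ 7575.8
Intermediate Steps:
z(j) = -3 + j²/4 + j/8 (z(j) = -3 + ((j² + j*j) + j)/8 = -3 + ((j² + j²) + j)/8 = -3 + (2*j² + j)/8 = -3 + (j + 2*j²)/8 = -3 + (j²/4 + j/8) = -3 + j²/4 + j/8)
(z(-178) + 4026) + (29 - 82)*82 = ((-3 + (¼)*(-178)² + (⅛)*(-178)) + 4026) + (29 - 82)*82 = ((-3 + (¼)*31684 - 89/4) + 4026) - 53*82 = ((-3 + 7921 - 89/4) + 4026) - 4346 = (31583/4 + 4026) - 4346 = 47687/4 - 4346 = 30303/4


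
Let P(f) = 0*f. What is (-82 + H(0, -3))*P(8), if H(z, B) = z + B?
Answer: 0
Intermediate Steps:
H(z, B) = B + z
P(f) = 0
(-82 + H(0, -3))*P(8) = (-82 + (-3 + 0))*0 = (-82 - 3)*0 = -85*0 = 0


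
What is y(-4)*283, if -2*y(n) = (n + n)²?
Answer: -9056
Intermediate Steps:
y(n) = -2*n² (y(n) = -(n + n)²/2 = -4*n²/2 = -2*n²)
y(-4)*283 = -2*(-4)²*283 = -2*16*283 = -32*283 = -9056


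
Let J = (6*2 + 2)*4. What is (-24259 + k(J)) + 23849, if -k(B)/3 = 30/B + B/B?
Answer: -11609/28 ≈ -414.61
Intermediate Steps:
J = 56 (J = (12 + 2)*4 = 14*4 = 56)
k(B) = -3 - 90/B (k(B) = -3*(30/B + B/B) = -3*(30/B + 1) = -3*(1 + 30/B) = -3 - 90/B)
(-24259 + k(J)) + 23849 = (-24259 + (-3 - 90/56)) + 23849 = (-24259 + (-3 - 90*1/56)) + 23849 = (-24259 + (-3 - 45/28)) + 23849 = (-24259 - 129/28) + 23849 = -679381/28 + 23849 = -11609/28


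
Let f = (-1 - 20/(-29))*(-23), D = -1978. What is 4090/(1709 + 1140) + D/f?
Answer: -7068596/25641 ≈ -275.68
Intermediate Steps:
f = 207/29 (f = (-1 - 20*(-1/29))*(-23) = (-1 + 20/29)*(-23) = -9/29*(-23) = 207/29 ≈ 7.1379)
4090/(1709 + 1140) + D/f = 4090/(1709 + 1140) - 1978/207/29 = 4090/2849 - 1978*29/207 = 4090*(1/2849) - 2494/9 = 4090/2849 - 2494/9 = -7068596/25641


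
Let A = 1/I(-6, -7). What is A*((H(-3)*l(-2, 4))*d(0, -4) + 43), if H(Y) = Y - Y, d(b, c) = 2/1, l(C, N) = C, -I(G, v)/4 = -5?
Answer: 43/20 ≈ 2.1500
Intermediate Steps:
I(G, v) = 20 (I(G, v) = -4*(-5) = 20)
A = 1/20 ≈ 0.050000
d(b, c) = 2 (d(b, c) = 2*1 = 2)
H(Y) = 0
A*((H(-3)*l(-2, 4))*d(0, -4) + 43) = ((0*(-2))*2 + 43)/20 = (0*2 + 43)/20 = (0 + 43)/20 = (1/20)*43 = 43/20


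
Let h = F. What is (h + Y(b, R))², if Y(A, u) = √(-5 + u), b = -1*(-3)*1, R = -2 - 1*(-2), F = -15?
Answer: (15 - I*√5)² ≈ 220.0 - 67.082*I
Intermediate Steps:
h = -15
R = 0 (R = -2 + 2 = 0)
b = 3 (b = 3*1 = 3)
(h + Y(b, R))² = (-15 + √(-5 + 0))² = (-15 + √(-5))² = (-15 + I*√5)²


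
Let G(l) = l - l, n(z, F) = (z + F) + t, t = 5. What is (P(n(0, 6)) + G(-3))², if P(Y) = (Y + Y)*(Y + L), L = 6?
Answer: 139876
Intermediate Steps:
n(z, F) = 5 + F + z (n(z, F) = (z + F) + 5 = (F + z) + 5 = 5 + F + z)
G(l) = 0
P(Y) = 2*Y*(6 + Y) (P(Y) = (Y + Y)*(Y + 6) = (2*Y)*(6 + Y) = 2*Y*(6 + Y))
(P(n(0, 6)) + G(-3))² = (2*(5 + 6 + 0)*(6 + (5 + 6 + 0)) + 0)² = (2*11*(6 + 11) + 0)² = (2*11*17 + 0)² = (374 + 0)² = 374² = 139876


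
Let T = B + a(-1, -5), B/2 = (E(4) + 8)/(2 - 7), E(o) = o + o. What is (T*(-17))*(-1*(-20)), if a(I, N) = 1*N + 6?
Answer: 1836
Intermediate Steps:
E(o) = 2*o
a(I, N) = 6 + N (a(I, N) = N + 6 = 6 + N)
B = -32/5 (B = 2*((2*4 + 8)/(2 - 7)) = 2*((8 + 8)/(-5)) = 2*(16*(-1/5)) = 2*(-16/5) = -32/5 ≈ -6.4000)
T = -27/5 (T = -32/5 + (6 - 5) = -32/5 + 1 = -27/5 ≈ -5.4000)
(T*(-17))*(-1*(-20)) = (-27/5*(-17))*(-1*(-20)) = (459/5)*20 = 1836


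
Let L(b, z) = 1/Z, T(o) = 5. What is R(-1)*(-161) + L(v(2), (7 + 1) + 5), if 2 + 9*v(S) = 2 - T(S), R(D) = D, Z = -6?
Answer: 965/6 ≈ 160.83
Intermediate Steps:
v(S) = -5/9 (v(S) = -2/9 + (2 - 1*5)/9 = -2/9 + (2 - 5)/9 = -2/9 + (⅑)*(-3) = -2/9 - ⅓ = -5/9)
L(b, z) = -⅙ (L(b, z) = 1/(-6) = -⅙)
R(-1)*(-161) + L(v(2), (7 + 1) + 5) = -1*(-161) - ⅙ = 161 - ⅙ = 965/6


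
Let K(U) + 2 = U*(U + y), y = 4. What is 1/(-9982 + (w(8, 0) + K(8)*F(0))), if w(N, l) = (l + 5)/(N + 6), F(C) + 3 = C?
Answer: -14/143691 ≈ -9.7431e-5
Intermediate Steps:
F(C) = -3 + C
w(N, l) = (5 + l)/(6 + N)
K(U) = -2 + U*(4 + U) (K(U) = -2 + U*(U + 4) = -2 + U*(4 + U))
1/(-9982 + (w(8, 0) + K(8)*F(0))) = 1/(-9982 + ((5 + 0)/(6 + 8) + (-2 + 8² + 4*8)*(-3 + 0))) = 1/(-9982 + (5/14 + (-2 + 64 + 32)*(-3))) = 1/(-9982 + ((1/14)*5 + 94*(-3))) = 1/(-9982 + (5/14 - 282)) = 1/(-9982 - 3943/14) = 1/(-143691/14) = -14/143691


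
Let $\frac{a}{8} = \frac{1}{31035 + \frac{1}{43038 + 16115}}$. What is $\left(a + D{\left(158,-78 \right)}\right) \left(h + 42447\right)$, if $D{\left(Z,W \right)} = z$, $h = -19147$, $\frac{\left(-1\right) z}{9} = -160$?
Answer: $\frac{15398805186657800}{458953339} \approx 3.3552 \cdot 10^{7}$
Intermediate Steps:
$z = 1440$ ($z = \left(-9\right) \left(-160\right) = 1440$)
$D{\left(Z,W \right)} = 1440$
$a = \frac{118306}{458953339}$ ($a = \frac{8}{31035 + \frac{1}{43038 + 16115}} = \frac{8}{31035 + \frac{1}{59153}} = \frac{8}{\frac{1835813356}{59153}} = 8 \cdot \frac{59153}{1835813356} = \frac{118306}{458953339} \approx 0.00025777$)
$\left(a + D{\left(158,-78 \right)}\right) \left(h + 42447\right) = \left(\frac{118306}{458953339} + 1440\right) \left(-19147 + 42447\right) = \frac{660892926466}{458953339} \cdot 23300 = \frac{15398805186657800}{458953339}$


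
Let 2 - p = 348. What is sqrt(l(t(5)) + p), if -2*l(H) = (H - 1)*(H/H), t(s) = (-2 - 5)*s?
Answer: 2*I*sqrt(82) ≈ 18.111*I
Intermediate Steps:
p = -346 (p = 2 - 1*348 = 2 - 348 = -346)
t(s) = -7*s
l(H) = 1/2 - H/2 (l(H) = -(H - 1)*H/H/2 = -(-1 + H)/2 = 1/2 - H/2)
sqrt(l(t(5)) + p) = sqrt((1/2 - (-7)*5/2) - 346) = sqrt((1/2 - 1/2*(-35)) - 346) = sqrt((1/2 + 35/2) - 346) = sqrt(18 - 346) = sqrt(-328) = 2*I*sqrt(82)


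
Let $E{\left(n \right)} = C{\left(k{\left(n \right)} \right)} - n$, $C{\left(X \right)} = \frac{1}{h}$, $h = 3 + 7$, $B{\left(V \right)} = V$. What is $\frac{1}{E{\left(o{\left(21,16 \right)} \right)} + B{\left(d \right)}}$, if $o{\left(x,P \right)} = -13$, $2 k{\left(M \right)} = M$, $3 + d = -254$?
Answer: $- \frac{10}{2439} \approx -0.0041$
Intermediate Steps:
$d = -257$ ($d = -3 - 254 = -257$)
$k{\left(M \right)} = \frac{M}{2}$
$h = 10$
$C{\left(X \right)} = \frac{1}{10}$
$E{\left(n \right)} = \frac{1}{10} - n$
$\frac{1}{E{\left(o{\left(21,16 \right)} \right)} + B{\left(d \right)}} = \frac{1}{\left(\frac{1}{10} - -13\right) - 257} = \frac{1}{\left(\frac{1}{10} + 13\right) - 257} = \frac{1}{\frac{131}{10} - 257} = \frac{1}{- \frac{2439}{10}} = - \frac{10}{2439}$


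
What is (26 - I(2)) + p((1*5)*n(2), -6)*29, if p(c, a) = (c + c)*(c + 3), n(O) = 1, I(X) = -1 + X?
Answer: 2345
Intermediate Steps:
p(c, a) = 2*c*(3 + c) (p(c, a) = (2*c)*(3 + c) = 2*c*(3 + c))
(26 - I(2)) + p((1*5)*n(2), -6)*29 = (26 - (-1 + 2)) + (2*((1*5)*1)*(3 + (1*5)*1))*29 = (26 - 1*1) + (2*(5*1)*(3 + 5*1))*29 = (26 - 1) + (2*5*(3 + 5))*29 = 25 + (2*5*8)*29 = 25 + 80*29 = 25 + 2320 = 2345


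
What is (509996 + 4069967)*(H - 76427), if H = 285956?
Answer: 959635067427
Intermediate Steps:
(509996 + 4069967)*(H - 76427) = (509996 + 4069967)*(285956 - 76427) = 4579963*209529 = 959635067427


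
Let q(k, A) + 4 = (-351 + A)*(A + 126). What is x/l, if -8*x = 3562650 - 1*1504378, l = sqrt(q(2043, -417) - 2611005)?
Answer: 257284*I*sqrt(2387521)/2387521 ≈ 166.51*I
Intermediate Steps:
q(k, A) = -4 + (-351 + A)*(126 + A) (q(k, A) = -4 + (-351 + A)*(A + 126) = -4 + (-351 + A)*(126 + A))
l = I*sqrt(2387521) (l = sqrt((-44230 + (-417)**2 - 225*(-417)) - 2611005) = sqrt((-44230 + 173889 + 93825) - 2611005) = sqrt(223484 - 2611005) = sqrt(-2387521) = I*sqrt(2387521) ≈ 1545.2*I)
x = -257284 (x = -(3562650 - 1*1504378)/8 = -(3562650 - 1504378)/8 = -1/8*2058272 = -257284)
x/l = -257284*(-I*sqrt(2387521)/2387521) = -(-257284)*I*sqrt(2387521)/2387521 = 257284*I*sqrt(2387521)/2387521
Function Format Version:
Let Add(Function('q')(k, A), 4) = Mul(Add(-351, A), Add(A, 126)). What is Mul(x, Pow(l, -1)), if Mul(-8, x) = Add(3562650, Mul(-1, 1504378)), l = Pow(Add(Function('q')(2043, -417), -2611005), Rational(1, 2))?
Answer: Mul(Rational(257284, 2387521), I, Pow(2387521, Rational(1, 2))) ≈ Mul(166.51, I)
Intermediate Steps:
Function('q')(k, A) = Add(-4, Mul(Add(-351, A), Add(126, A))) (Function('q')(k, A) = Add(-4, Mul(Add(-351, A), Add(A, 126))) = Add(-4, Mul(Add(-351, A), Add(126, A))))
l = Mul(I, Pow(2387521, Rational(1, 2))) (l = Pow(Add(Add(-44230, Pow(-417, 2), Mul(-225, -417)), -2611005), Rational(1, 2)) = Pow(Add(Add(-44230, 173889, 93825), -2611005), Rational(1, 2)) = Pow(Add(223484, -2611005), Rational(1, 2)) = Pow(-2387521, Rational(1, 2)) = Mul(I, Pow(2387521, Rational(1, 2))) ≈ Mul(1545.2, I))
x = -257284 (x = Mul(Rational(-1, 8), Add(3562650, Mul(-1, 1504378))) = Mul(Rational(-1, 8), Add(3562650, -1504378)) = Mul(Rational(-1, 8), 2058272) = -257284)
Mul(x, Pow(l, -1)) = Mul(-257284, Pow(Mul(I, Pow(2387521, Rational(1, 2))), -1)) = Mul(-257284, Mul(Rational(-1, 2387521), I, Pow(2387521, Rational(1, 2)))) = Mul(Rational(257284, 2387521), I, Pow(2387521, Rational(1, 2)))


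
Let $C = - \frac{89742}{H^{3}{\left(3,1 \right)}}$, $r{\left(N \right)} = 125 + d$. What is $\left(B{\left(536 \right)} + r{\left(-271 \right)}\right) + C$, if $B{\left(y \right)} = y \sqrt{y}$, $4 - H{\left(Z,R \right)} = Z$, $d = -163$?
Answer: $-89780 + 1072 \sqrt{134} \approx -77371.0$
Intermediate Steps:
$r{\left(N \right)} = -38$ ($r{\left(N \right)} = 125 - 163 = -38$)
$H{\left(Z,R \right)} = 4 - Z$
$B{\left(y \right)} = y^{\frac{3}{2}}$
$C = -89742$ ($C = - \frac{89742}{\left(4 - 3\right)^{3}} = - \frac{89742}{1^{3}} = - \frac{89742}{1} = \left(-89742\right) 1 = -89742$)
$\left(B{\left(536 \right)} + r{\left(-271 \right)}\right) + C = \left(536^{\frac{3}{2}} - 38\right) - 89742 = \left(1072 \sqrt{134} - 38\right) - 89742 = \left(-38 + 1072 \sqrt{134}\right) - 89742 = -89780 + 1072 \sqrt{134}$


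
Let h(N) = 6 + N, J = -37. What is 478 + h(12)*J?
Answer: -188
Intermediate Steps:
478 + h(12)*J = 478 + (6 + 12)*(-37) = 478 + 18*(-37) = 478 - 666 = -188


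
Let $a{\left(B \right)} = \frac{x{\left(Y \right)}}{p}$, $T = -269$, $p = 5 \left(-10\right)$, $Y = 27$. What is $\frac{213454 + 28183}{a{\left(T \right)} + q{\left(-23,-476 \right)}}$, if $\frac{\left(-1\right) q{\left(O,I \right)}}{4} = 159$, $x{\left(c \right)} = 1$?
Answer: $- \frac{1098350}{2891} \approx -379.92$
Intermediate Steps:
$p = -50$
$q{\left(O,I \right)} = -636$ ($q{\left(O,I \right)} = \left(-4\right) 159 = -636$)
$a{\left(B \right)} = - \frac{1}{50}$ ($a{\left(B \right)} = 1 \frac{1}{-50} = 1 \left(- \frac{1}{50}\right) = - \frac{1}{50}$)
$\frac{213454 + 28183}{a{\left(T \right)} + q{\left(-23,-476 \right)}} = \frac{213454 + 28183}{- \frac{1}{50} - 636} = \frac{241637}{- \frac{31801}{50}} = 241637 \left(- \frac{50}{31801}\right) = - \frac{1098350}{2891}$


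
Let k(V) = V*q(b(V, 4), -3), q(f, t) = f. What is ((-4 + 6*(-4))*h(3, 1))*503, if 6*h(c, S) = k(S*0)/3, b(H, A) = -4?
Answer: 0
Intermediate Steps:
k(V) = -4*V (k(V) = V*(-4) = -4*V)
h(c, S) = 0 (h(c, S) = (-4*S*0/3)/6 = (-4*0*(1/3))/6 = (0*(1/3))/6 = (1/6)*0 = 0)
((-4 + 6*(-4))*h(3, 1))*503 = ((-4 + 6*(-4))*0)*503 = ((-4 - 24)*0)*503 = -28*0*503 = 0*503 = 0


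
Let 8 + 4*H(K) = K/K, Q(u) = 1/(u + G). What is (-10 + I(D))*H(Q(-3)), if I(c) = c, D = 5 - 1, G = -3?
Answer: 21/2 ≈ 10.500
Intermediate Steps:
Q(u) = 1/(-3 + u) (Q(u) = 1/(u - 3) = 1/(-3 + u))
H(K) = -7/4 (H(K) = -2 + (K/K)/4 = -2 + (¼)*1 = -2 + ¼ = -7/4)
D = 4
(-10 + I(D))*H(Q(-3)) = (-10 + 4)*(-7/4) = -6*(-7/4) = 21/2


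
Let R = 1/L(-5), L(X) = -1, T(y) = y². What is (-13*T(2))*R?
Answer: 52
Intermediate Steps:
R = -1 (R = 1/(-1) = -1)
(-13*T(2))*R = -13*2²*(-1) = -13*4*(-1) = -52*(-1) = 52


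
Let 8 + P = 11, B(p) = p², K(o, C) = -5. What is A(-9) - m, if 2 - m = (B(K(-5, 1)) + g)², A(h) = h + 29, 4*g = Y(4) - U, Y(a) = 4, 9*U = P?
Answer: 99313/144 ≈ 689.67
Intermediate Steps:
P = 3 (P = -8 + 11 = 3)
U = ⅓ (U = (⅑)*3 = ⅓ ≈ 0.33333)
g = 11/12 (g = (4 - 1*⅓)/4 = (4 - ⅓)/4 = (¼)*(11/3) = 11/12 ≈ 0.91667)
A(h) = 29 + h
m = -96433/144 (m = 2 - ((-5)² + 11/12)² = 2 - (25 + 11/12)² = 2 - (311/12)² = 2 - 1*96721/144 = 2 - 96721/144 = -96433/144 ≈ -669.67)
A(-9) - m = (29 - 9) - 1*(-96433/144) = 20 + 96433/144 = 99313/144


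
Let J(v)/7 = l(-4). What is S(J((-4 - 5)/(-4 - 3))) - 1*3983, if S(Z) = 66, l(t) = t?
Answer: -3917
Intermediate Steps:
J(v) = -28 (J(v) = 7*(-4) = -28)
S(J((-4 - 5)/(-4 - 3))) - 1*3983 = 66 - 1*3983 = 66 - 3983 = -3917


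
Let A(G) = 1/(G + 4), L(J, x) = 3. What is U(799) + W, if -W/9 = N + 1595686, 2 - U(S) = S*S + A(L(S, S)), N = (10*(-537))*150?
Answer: -54250512/7 ≈ -7.7501e+6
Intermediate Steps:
A(G) = 1/(4 + G)
N = -805500 (N = -5370*150 = -805500)
U(S) = 13/7 - S**2 (U(S) = 2 - (S*S + 1/(4 + 3)) = 2 - (S**2 + 1/7) = 2 - (1/7 + S**2) = 2 + (-1/7 - S**2) = 13/7 - S**2)
W = -7111674 (W = -9*(-805500 + 1595686) = -9*790186 = -7111674)
U(799) + W = (13/7 - 1*799**2) - 7111674 = (13/7 - 1*638401) - 7111674 = (13/7 - 638401) - 7111674 = -4468794/7 - 7111674 = -54250512/7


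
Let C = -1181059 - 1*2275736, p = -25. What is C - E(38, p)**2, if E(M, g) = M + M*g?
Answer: -4288539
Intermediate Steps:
C = -3456795 (C = -1181059 - 2275736 = -3456795)
C - E(38, p)**2 = -3456795 - (38*(1 - 25))**2 = -3456795 - (38*(-24))**2 = -3456795 - 1*(-912)**2 = -3456795 - 1*831744 = -3456795 - 831744 = -4288539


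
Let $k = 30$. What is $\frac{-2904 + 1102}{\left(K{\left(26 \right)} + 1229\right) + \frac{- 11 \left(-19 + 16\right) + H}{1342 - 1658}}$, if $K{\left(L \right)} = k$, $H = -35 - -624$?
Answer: $- \frac{16748}{11683} \approx -1.4335$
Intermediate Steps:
$H = 589$ ($H = -35 + 624 = 589$)
$K{\left(L \right)} = 30$
$\frac{-2904 + 1102}{\left(K{\left(26 \right)} + 1229\right) + \frac{- 11 \left(-19 + 16\right) + H}{1342 - 1658}} = \frac{-2904 + 1102}{\left(30 + 1229\right) + \frac{- 11 \left(-19 + 16\right) + 589}{1342 - 1658}} = - \frac{1802}{1259 + \frac{\left(-11\right) \left(-3\right) + 589}{-316}} = - \frac{1802}{1259 + \left(33 + 589\right) \left(- \frac{1}{316}\right)} = - \frac{1802}{1259 + 622 \left(- \frac{1}{316}\right)} = - \frac{1802}{1259 - \frac{311}{158}} = - \frac{1802}{\frac{198611}{158}} = \left(-1802\right) \frac{158}{198611} = - \frac{16748}{11683}$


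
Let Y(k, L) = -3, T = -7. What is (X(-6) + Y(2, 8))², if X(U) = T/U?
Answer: 121/36 ≈ 3.3611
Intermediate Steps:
X(U) = -7/U
(X(-6) + Y(2, 8))² = (-7/(-6) - 3)² = (-7*(-⅙) - 3)² = (7/6 - 3)² = (-11/6)² = 121/36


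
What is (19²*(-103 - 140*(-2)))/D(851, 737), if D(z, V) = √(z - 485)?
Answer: 21299*√366/122 ≈ 3339.9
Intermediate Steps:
D(z, V) = √(-485 + z)
(19²*(-103 - 140*(-2)))/D(851, 737) = (19²*(-103 - 140*(-2)))/(√(-485 + 851)) = (361*(-103 + 280))/(√366) = (361*177)*(√366/366) = 63897*(√366/366) = 21299*√366/122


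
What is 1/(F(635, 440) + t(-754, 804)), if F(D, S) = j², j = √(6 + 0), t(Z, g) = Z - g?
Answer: -1/1552 ≈ -0.00064433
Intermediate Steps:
j = √6 ≈ 2.4495
F(D, S) = 6 (F(D, S) = (√6)² = 6)
1/(F(635, 440) + t(-754, 804)) = 1/(6 + (-754 - 1*804)) = 1/(6 + (-754 - 804)) = 1/(6 - 1558) = 1/(-1552) = -1/1552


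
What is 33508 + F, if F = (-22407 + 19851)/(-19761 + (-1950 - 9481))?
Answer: 261296023/7798 ≈ 33508.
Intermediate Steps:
F = 639/7798 (F = -2556/(-19761 - 11431) = -2556/(-31192) = -2556*(-1/31192) = 639/7798 ≈ 0.081944)
33508 + F = 33508 + 639/7798 = 261296023/7798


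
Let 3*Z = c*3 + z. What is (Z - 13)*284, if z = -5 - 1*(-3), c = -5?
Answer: -15904/3 ≈ -5301.3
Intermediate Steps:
z = -2 (z = -5 + 3 = -2)
Z = -17/3 (Z = (-5*3 - 2)/3 = (-15 - 2)/3 = (⅓)*(-17) = -17/3 ≈ -5.6667)
(Z - 13)*284 = (-17/3 - 13)*284 = -56/3*284 = -15904/3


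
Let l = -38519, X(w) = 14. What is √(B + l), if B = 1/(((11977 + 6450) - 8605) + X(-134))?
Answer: 9*I*√11501832337/4918 ≈ 196.26*I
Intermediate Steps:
B = 1/9836 (B = 1/(((11977 + 6450) - 8605) + 14) = 1/((18427 - 8605) + 14) = 1/(9822 + 14) = 1/9836 ≈ 0.00010167)
√(B + l) = √(1/9836 - 38519) = √(-378872883/9836) = 9*I*√11501832337/4918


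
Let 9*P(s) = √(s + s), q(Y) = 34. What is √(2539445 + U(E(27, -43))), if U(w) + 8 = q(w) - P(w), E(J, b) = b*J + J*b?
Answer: √(22855239 - 6*I*√129)/3 ≈ 1593.6 - 0.0023758*I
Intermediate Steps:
E(J, b) = 2*J*b (E(J, b) = J*b + J*b = 2*J*b)
P(s) = √2*√s/9 (P(s) = √(s + s)/9 = √(2*s)/9 = (√2*√s)/9 = √2*√s/9)
U(w) = 26 - √2*√w/9 (U(w) = -8 + (34 - √2*√w/9) = 26 - √2*√w/9)
√(2539445 + U(E(27, -43))) = √(2539445 + (26 - √2*√(2*27*(-43))/9)) = √(2539445 + (26 - √2*√(-2322)/9)) = √(2539445 + (26 - √2*3*I*√258/9)) = √(2539445 + (26 - 2*I*√129/3)) = √(2539471 - 2*I*√129/3)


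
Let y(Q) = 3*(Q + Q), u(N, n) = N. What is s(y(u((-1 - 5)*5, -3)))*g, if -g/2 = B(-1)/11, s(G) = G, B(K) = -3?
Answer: -1080/11 ≈ -98.182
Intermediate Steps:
y(Q) = 6*Q (y(Q) = 3*(2*Q) = 6*Q)
g = 6/11 (g = -(-6)/11 = -2*(-3/11) = 6/11 ≈ 0.54545)
s(y(u((-1 - 5)*5, -3)))*g = (6*((-1 - 5)*5))*(6/11) = (6*(-6*5))*(6/11) = (6*(-30))*(6/11) = -180*6/11 = -1080/11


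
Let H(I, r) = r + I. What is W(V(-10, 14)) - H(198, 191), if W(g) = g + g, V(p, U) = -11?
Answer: -411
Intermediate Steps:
H(I, r) = I + r
W(g) = 2*g
W(V(-10, 14)) - H(198, 191) = 2*(-11) - (198 + 191) = -22 - 1*389 = -22 - 389 = -411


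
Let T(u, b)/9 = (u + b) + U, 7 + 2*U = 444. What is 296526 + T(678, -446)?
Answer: 601161/2 ≈ 3.0058e+5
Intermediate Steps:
U = 437/2 (U = -7/2 + (1/2)*444 = -7/2 + 222 = 437/2 ≈ 218.50)
T(u, b) = 3933/2 + 9*b + 9*u (T(u, b) = 9*((u + b) + 437/2) = 9*((b + u) + 437/2) = 9*(437/2 + b + u) = 3933/2 + 9*b + 9*u)
296526 + T(678, -446) = 296526 + (3933/2 + 9*(-446) + 9*678) = 296526 + (3933/2 - 4014 + 6102) = 296526 + 8109/2 = 601161/2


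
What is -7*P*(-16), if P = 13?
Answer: 1456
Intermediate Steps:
-7*P*(-16) = -7*13*(-16) = -91*(-16) = 1456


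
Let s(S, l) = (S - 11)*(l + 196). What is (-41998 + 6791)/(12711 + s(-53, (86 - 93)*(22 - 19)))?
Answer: -35207/1511 ≈ -23.300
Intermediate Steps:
s(S, l) = (-11 + S)*(196 + l)
(-41998 + 6791)/(12711 + s(-53, (86 - 93)*(22 - 19))) = (-41998 + 6791)/(12711 + (-2156 - 11*(86 - 93)*(22 - 19) + 196*(-53) - 53*(86 - 93)*(22 - 19))) = -35207/(12711 + (-2156 - (-77)*3 - 10388 - (-371)*3)) = -35207/(12711 + (-2156 - 11*(-21) - 10388 - 53*(-21))) = -35207/(12711 + (-2156 + 231 - 10388 + 1113)) = -35207/(12711 - 11200) = -35207/1511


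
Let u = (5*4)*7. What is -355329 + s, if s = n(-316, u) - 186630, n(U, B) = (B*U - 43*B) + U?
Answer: -592535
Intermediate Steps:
u = 140 (u = 20*7 = 140)
n(U, B) = U - 43*B + B*U (n(U, B) = (-43*B + B*U) + U = U - 43*B + B*U)
s = -237206 (s = (-316 - 43*140 + 140*(-316)) - 186630 = (-316 - 6020 - 44240) - 186630 = -50576 - 186630 = -237206)
-355329 + s = -355329 - 237206 = -592535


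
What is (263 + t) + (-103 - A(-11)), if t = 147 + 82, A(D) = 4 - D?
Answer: 374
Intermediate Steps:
t = 229
(263 + t) + (-103 - A(-11)) = (263 + 229) + (-103 - (4 - 1*(-11))) = 492 + (-103 - (4 + 11)) = 492 + (-103 - 1*15) = 492 + (-103 - 15) = 492 - 118 = 374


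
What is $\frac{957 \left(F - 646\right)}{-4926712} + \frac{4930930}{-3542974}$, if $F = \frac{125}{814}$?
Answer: $- \frac{817827583528609}{645842863295056} \approx -1.2663$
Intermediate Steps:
$F = \frac{125}{814}$ ($F = 125 \cdot \frac{1}{814} = \frac{125}{814} \approx 0.15356$)
$\frac{957 \left(F - 646\right)}{-4926712} + \frac{4930930}{-3542974} = \frac{957 \left(\frac{125}{814} - 646\right)}{-4926712} + \frac{4930930}{-3542974} = 957 \left(- \frac{525719}{814}\right) \left(- \frac{1}{4926712}\right) + 4930930 \left(- \frac{1}{3542974}\right) = \left(- \frac{45737553}{74}\right) \left(- \frac{1}{4926712}\right) - \frac{2465465}{1771487} = \frac{45737553}{364576688} - \frac{2465465}{1771487} = - \frac{817827583528609}{645842863295056}$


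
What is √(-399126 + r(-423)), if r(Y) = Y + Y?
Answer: 2*I*√99993 ≈ 632.43*I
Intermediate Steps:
r(Y) = 2*Y
√(-399126 + r(-423)) = √(-399126 + 2*(-423)) = √(-399126 - 846) = √(-399972) = 2*I*√99993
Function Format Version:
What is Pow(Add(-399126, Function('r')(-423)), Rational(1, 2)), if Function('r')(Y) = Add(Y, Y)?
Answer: Mul(2, I, Pow(99993, Rational(1, 2))) ≈ Mul(632.43, I)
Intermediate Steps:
Function('r')(Y) = Mul(2, Y)
Pow(Add(-399126, Function('r')(-423)), Rational(1, 2)) = Pow(Add(-399126, Mul(2, -423)), Rational(1, 2)) = Pow(Add(-399126, -846), Rational(1, 2)) = Pow(-399972, Rational(1, 2)) = Mul(2, I, Pow(99993, Rational(1, 2)))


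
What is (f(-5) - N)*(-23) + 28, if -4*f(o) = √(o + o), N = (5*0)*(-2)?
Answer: 28 + 23*I*√10/4 ≈ 28.0 + 18.183*I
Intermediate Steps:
N = 0 (N = 0*(-2) = 0)
f(o) = -√2*√o/4 (f(o) = -√(o + o)/4 = -√2*√o/4)
(f(-5) - N)*(-23) + 28 = (-√2*√(-5)/4 - 1*0)*(-23) + 28 = (-√2*I*√5/4 + 0)*(-23) + 28 = (-I*√10/4 + 0)*(-23) + 28 = -I*√10/4*(-23) + 28 = 23*I*√10/4 + 28 = 28 + 23*I*√10/4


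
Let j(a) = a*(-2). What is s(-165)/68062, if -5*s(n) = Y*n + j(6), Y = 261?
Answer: 43077/340310 ≈ 0.12658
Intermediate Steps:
j(a) = -2*a
s(n) = 12/5 - 261*n/5 (s(n) = -(261*n - 2*6)/5 = -(261*n - 12)/5 = -(-12 + 261*n)/5 = 12/5 - 261*n/5)
s(-165)/68062 = (12/5 - 261/5*(-165))/68062 = (12/5 + 8613)*(1/68062) = (43077/5)*(1/68062) = 43077/340310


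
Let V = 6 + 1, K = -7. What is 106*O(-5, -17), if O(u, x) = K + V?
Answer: 0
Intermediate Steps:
V = 7
O(u, x) = 0 (O(u, x) = -7 + 7 = 0)
106*O(-5, -17) = 106*0 = 0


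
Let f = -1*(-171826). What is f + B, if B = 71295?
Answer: 243121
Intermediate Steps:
f = 171826
f + B = 171826 + 71295 = 243121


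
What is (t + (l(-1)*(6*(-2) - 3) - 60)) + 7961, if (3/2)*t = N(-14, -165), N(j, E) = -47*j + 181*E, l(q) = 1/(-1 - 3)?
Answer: -138799/12 ≈ -11567.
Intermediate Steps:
l(q) = -¼ (l(q) = 1/(-4) = -¼)
t = -58414/3 (t = 2*(-47*(-14) + 181*(-165))/3 = 2*(658 - 29865)/3 = (⅔)*(-29207) = -58414/3 ≈ -19471.)
(t + (l(-1)*(6*(-2) - 3) - 60)) + 7961 = (-58414/3 + (-(6*(-2) - 3)/4 - 60)) + 7961 = (-58414/3 + (-(-12 - 3)/4 - 60)) + 7961 = (-58414/3 + (-¼*(-15) - 60)) + 7961 = (-58414/3 + (15/4 - 60)) + 7961 = (-58414/3 - 225/4) + 7961 = -234331/12 + 7961 = -138799/12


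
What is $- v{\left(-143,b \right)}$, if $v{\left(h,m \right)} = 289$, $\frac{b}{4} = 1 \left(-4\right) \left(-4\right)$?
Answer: $-289$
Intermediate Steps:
$b = 64$ ($b = 4 \cdot 1 \left(-4\right) \left(-4\right) = 4 \left(\left(-4\right) \left(-4\right)\right) = 4 \cdot 16 = 64$)
$- v{\left(-143,b \right)} = \left(-1\right) 289 = -289$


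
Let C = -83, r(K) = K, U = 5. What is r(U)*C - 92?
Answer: -507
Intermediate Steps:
r(U)*C - 92 = 5*(-83) - 92 = -415 - 92 = -507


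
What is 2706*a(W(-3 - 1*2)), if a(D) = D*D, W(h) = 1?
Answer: 2706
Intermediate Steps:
a(D) = D²
2706*a(W(-3 - 1*2)) = 2706*1² = 2706*1 = 2706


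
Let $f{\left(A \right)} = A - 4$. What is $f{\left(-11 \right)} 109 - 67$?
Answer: $-1702$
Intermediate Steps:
$f{\left(A \right)} = -4 + A$
$f{\left(-11 \right)} 109 - 67 = \left(-4 - 11\right) 109 - 67 = \left(-15\right) 109 - 67 = -1635 - 67 = -1702$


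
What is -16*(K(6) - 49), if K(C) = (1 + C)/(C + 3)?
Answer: 6944/9 ≈ 771.56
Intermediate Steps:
K(C) = (1 + C)/(3 + C)
-16*(K(6) - 49) = -16*((1 + 6)/(3 + 6) - 49) = -16*(7/9 - 49) = -16*(-434/9) = 6944/9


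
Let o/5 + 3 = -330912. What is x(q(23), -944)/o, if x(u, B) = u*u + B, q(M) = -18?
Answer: 124/330915 ≈ 0.00037472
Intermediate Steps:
o = -1654575 (o = -15 + 5*(-330912) = -15 - 1654560 = -1654575)
x(u, B) = B + u**2 (x(u, B) = u**2 + B = B + u**2)
x(q(23), -944)/o = (-944 + (-18)**2)/(-1654575) = (-944 + 324)*(-1/1654575) = -620*(-1/1654575) = 124/330915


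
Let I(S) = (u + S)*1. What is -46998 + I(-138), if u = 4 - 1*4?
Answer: -47136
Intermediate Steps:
u = 0 (u = 4 - 4 = 0)
I(S) = S (I(S) = (0 + S)*1 = S*1 = S)
-46998 + I(-138) = -46998 - 138 = -47136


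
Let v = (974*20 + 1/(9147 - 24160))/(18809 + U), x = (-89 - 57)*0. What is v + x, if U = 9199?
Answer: 97484413/140161368 ≈ 0.69552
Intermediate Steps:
x = 0 (x = -146*0 = 0)
v = 97484413/140161368 (v = (974*20 + 1/(9147 - 24160))/(18809 + 9199) = (19480 + 1/(-15013))/28008 = (19480 - 1/15013)*(1/28008) = (292453239/15013)*(1/28008) = 97484413/140161368 ≈ 0.69552)
v + x = 97484413/140161368 + 0 = 97484413/140161368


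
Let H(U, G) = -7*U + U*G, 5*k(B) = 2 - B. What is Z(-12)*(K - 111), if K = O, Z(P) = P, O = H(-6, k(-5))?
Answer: 4644/5 ≈ 928.80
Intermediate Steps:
k(B) = ⅖ - B/5 (k(B) = (2 - B)/5 = ⅖ - B/5)
H(U, G) = -7*U + G*U
O = 168/5 (O = -6*(-7 + (⅖ - ⅕*(-5))) = -6*(-7 + (⅖ + 1)) = -6*(-7 + 7/5) = -6*(-28/5) = 168/5 ≈ 33.600)
K = 168/5 ≈ 33.600
Z(-12)*(K - 111) = -12*(168/5 - 111) = -12*(-387/5) = 4644/5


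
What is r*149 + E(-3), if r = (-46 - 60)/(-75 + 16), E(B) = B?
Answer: 15617/59 ≈ 264.69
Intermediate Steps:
r = 106/59 (r = -106/(-59) = -106*(-1/59) = 106/59 ≈ 1.7966)
r*149 + E(-3) = (106/59)*149 - 3 = 15794/59 - 3 = 15617/59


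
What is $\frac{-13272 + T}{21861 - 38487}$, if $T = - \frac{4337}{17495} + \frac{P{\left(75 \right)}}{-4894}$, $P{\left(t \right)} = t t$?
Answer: $\frac{1136475308813}{1423526931780} \approx 0.79835$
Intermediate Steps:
$P{\left(t \right)} = t^{2}$
$T = - \frac{119634653}{85620530}$ ($T = - \frac{4337}{17495} + \frac{75^{2}}{-4894} = \left(-4337\right) \frac{1}{17495} + 5625 \left(- \frac{1}{4894}\right) = - \frac{4337}{17495} - \frac{5625}{4894} = - \frac{119634653}{85620530} \approx -1.3973$)
$\frac{-13272 + T}{21861 - 38487} = \frac{-13272 - \frac{119634653}{85620530}}{21861 - 38487} = - \frac{1136475308813}{85620530 \left(-16626\right)} = \left(- \frac{1136475308813}{85620530}\right) \left(- \frac{1}{16626}\right) = \frac{1136475308813}{1423526931780}$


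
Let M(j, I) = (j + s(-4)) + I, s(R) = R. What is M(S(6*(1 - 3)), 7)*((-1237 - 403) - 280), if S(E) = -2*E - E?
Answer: -74880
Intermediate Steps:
S(E) = -3*E
M(j, I) = -4 + I + j (M(j, I) = (j - 4) + I = (-4 + j) + I = -4 + I + j)
M(S(6*(1 - 3)), 7)*((-1237 - 403) - 280) = (-4 + 7 - 18*(1 - 3))*((-1237 - 403) - 280) = (-4 + 7 - 18*(-2))*(-1640 - 280) = (-4 + 7 - 3*(-12))*(-1920) = (-4 + 7 + 36)*(-1920) = 39*(-1920) = -74880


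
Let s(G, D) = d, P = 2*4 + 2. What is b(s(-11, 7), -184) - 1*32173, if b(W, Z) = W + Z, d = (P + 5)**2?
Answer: -32132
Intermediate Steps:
P = 10 (P = 8 + 2 = 10)
d = 225 (d = (10 + 5)**2 = 15**2 = 225)
s(G, D) = 225
b(s(-11, 7), -184) - 1*32173 = (225 - 184) - 1*32173 = 41 - 32173 = -32132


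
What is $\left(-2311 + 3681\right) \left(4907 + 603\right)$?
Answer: $7548700$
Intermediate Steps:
$\left(-2311 + 3681\right) \left(4907 + 603\right) = 1370 \cdot 5510 = 7548700$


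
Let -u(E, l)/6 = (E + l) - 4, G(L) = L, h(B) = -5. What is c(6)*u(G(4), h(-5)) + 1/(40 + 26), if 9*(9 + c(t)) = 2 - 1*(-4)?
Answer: -16499/66 ≈ -249.98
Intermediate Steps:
u(E, l) = 24 - 6*E - 6*l (u(E, l) = -6*((E + l) - 4) = -6*(-4 + E + l) = 24 - 6*E - 6*l)
c(t) = -25/3 (c(t) = -9 + (2 - 1*(-4))/9 = -9 + (2 + 4)/9 = -9 + (⅑)*6 = -9 + ⅔ = -25/3)
c(6)*u(G(4), h(-5)) + 1/(40 + 26) = -25*(24 - 6*4 - 6*(-5))/3 + 1/(40 + 26) = -25*(24 - 24 + 30)/3 + 1/66 = -25/3*30 + 1/66 = -250 + 1/66 = -16499/66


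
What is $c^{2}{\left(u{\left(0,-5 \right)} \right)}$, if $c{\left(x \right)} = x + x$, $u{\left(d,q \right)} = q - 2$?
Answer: $196$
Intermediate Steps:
$u{\left(d,q \right)} = -2 + q$
$c{\left(x \right)} = 2 x$
$c^{2}{\left(u{\left(0,-5 \right)} \right)} = \left(2 \left(-2 - 5\right)\right)^{2} = \left(2 \left(-7\right)\right)^{2} = \left(-14\right)^{2} = 196$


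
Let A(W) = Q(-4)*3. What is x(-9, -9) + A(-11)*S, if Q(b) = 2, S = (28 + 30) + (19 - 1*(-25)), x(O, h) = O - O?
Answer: 612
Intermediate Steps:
x(O, h) = 0
S = 102 (S = 58 + (19 + 25) = 58 + 44 = 102)
A(W) = 6 (A(W) = 2*3 = 6)
x(-9, -9) + A(-11)*S = 0 + 6*102 = 0 + 612 = 612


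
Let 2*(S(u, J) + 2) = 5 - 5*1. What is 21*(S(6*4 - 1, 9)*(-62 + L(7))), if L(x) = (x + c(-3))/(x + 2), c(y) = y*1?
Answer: 7756/3 ≈ 2585.3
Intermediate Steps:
c(y) = y
S(u, J) = -2 (S(u, J) = -2 + (5 - 5*1)/2 = -2 + (5 - 5)/2 = -2 + (½)*0 = -2 + 0 = -2)
L(x) = (-3 + x)/(2 + x) (L(x) = (x - 3)/(x + 2) = (-3 + x)/(2 + x))
21*(S(6*4 - 1, 9)*(-62 + L(7))) = 21*(-2*(-62 + (-3 + 7)/(2 + 7))) = 21*(-2*(-62 + 4/9)) = 21*(-2*(-554/9)) = 21*(1108/9) = 7756/3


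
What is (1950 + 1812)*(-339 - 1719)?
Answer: -7742196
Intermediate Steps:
(1950 + 1812)*(-339 - 1719) = 3762*(-2058) = -7742196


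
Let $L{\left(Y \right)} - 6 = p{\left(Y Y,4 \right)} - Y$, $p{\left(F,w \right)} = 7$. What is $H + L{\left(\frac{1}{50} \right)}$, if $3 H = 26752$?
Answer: $\frac{1339547}{150} \approx 8930.3$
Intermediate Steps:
$L{\left(Y \right)} = 13 - Y$ ($L{\left(Y \right)} = 6 - \left(-7 + Y\right) = 13 - Y$)
$H = \frac{26752}{3}$ ($H = \frac{1}{3} \cdot 26752 = \frac{26752}{3} \approx 8917.3$)
$H + L{\left(\frac{1}{50} \right)} = \frac{26752}{3} + \left(13 - \frac{1}{50}\right) = \frac{26752}{3} + \frac{649}{50} = \frac{1339547}{150}$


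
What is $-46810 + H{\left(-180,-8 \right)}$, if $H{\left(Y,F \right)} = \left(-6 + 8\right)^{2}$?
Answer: $-46806$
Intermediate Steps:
$H{\left(Y,F \right)} = 4$ ($H{\left(Y,F \right)} = 2^{2} = 4$)
$-46810 + H{\left(-180,-8 \right)} = -46810 + 4 = -46806$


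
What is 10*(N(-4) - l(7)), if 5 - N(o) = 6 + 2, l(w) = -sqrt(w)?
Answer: -30 + 10*sqrt(7) ≈ -3.5425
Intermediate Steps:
N(o) = -3 (N(o) = 5 - (6 + 2) = 5 - 1*8 = 5 - 8 = -3)
10*(N(-4) - l(7)) = 10*(-3 - (-1)*sqrt(7)) = 10*(-3 + sqrt(7)) = -30 + 10*sqrt(7)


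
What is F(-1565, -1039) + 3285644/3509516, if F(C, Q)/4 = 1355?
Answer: 4756215591/877379 ≈ 5420.9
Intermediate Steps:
F(C, Q) = 5420 (F(C, Q) = 4*1355 = 5420)
F(-1565, -1039) + 3285644/3509516 = 5420 + 3285644/3509516 = 5420 + 3285644*(1/3509516) = 5420 + 821411/877379 = 4756215591/877379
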